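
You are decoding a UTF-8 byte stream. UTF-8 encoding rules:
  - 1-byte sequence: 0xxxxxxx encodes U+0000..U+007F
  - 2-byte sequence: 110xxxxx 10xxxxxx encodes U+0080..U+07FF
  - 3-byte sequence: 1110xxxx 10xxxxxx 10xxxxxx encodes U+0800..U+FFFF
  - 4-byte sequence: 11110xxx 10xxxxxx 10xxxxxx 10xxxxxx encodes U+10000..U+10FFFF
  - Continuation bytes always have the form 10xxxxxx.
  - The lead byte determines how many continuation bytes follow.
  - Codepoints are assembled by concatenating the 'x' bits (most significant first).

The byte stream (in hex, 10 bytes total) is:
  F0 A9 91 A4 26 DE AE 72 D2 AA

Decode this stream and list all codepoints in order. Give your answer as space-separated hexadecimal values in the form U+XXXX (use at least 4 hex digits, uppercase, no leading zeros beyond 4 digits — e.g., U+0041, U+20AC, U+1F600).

Byte[0]=F0: 4-byte lead, need 3 cont bytes. acc=0x0
Byte[1]=A9: continuation. acc=(acc<<6)|0x29=0x29
Byte[2]=91: continuation. acc=(acc<<6)|0x11=0xA51
Byte[3]=A4: continuation. acc=(acc<<6)|0x24=0x29464
Completed: cp=U+29464 (starts at byte 0)
Byte[4]=26: 1-byte ASCII. cp=U+0026
Byte[5]=DE: 2-byte lead, need 1 cont bytes. acc=0x1E
Byte[6]=AE: continuation. acc=(acc<<6)|0x2E=0x7AE
Completed: cp=U+07AE (starts at byte 5)
Byte[7]=72: 1-byte ASCII. cp=U+0072
Byte[8]=D2: 2-byte lead, need 1 cont bytes. acc=0x12
Byte[9]=AA: continuation. acc=(acc<<6)|0x2A=0x4AA
Completed: cp=U+04AA (starts at byte 8)

Answer: U+29464 U+0026 U+07AE U+0072 U+04AA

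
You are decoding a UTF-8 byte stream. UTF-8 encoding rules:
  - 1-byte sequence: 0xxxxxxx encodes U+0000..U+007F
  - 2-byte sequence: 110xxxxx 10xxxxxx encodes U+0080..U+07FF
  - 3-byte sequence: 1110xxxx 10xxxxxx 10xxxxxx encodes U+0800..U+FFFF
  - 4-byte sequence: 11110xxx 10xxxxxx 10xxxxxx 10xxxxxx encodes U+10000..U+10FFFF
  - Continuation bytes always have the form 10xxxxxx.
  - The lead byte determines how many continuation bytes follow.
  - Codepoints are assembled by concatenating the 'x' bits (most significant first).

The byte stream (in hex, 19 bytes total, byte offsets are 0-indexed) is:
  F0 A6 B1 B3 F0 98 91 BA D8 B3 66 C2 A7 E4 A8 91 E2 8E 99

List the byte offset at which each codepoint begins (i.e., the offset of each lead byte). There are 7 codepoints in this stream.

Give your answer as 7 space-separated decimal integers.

Answer: 0 4 8 10 11 13 16

Derivation:
Byte[0]=F0: 4-byte lead, need 3 cont bytes. acc=0x0
Byte[1]=A6: continuation. acc=(acc<<6)|0x26=0x26
Byte[2]=B1: continuation. acc=(acc<<6)|0x31=0x9B1
Byte[3]=B3: continuation. acc=(acc<<6)|0x33=0x26C73
Completed: cp=U+26C73 (starts at byte 0)
Byte[4]=F0: 4-byte lead, need 3 cont bytes. acc=0x0
Byte[5]=98: continuation. acc=(acc<<6)|0x18=0x18
Byte[6]=91: continuation. acc=(acc<<6)|0x11=0x611
Byte[7]=BA: continuation. acc=(acc<<6)|0x3A=0x1847A
Completed: cp=U+1847A (starts at byte 4)
Byte[8]=D8: 2-byte lead, need 1 cont bytes. acc=0x18
Byte[9]=B3: continuation. acc=(acc<<6)|0x33=0x633
Completed: cp=U+0633 (starts at byte 8)
Byte[10]=66: 1-byte ASCII. cp=U+0066
Byte[11]=C2: 2-byte lead, need 1 cont bytes. acc=0x2
Byte[12]=A7: continuation. acc=(acc<<6)|0x27=0xA7
Completed: cp=U+00A7 (starts at byte 11)
Byte[13]=E4: 3-byte lead, need 2 cont bytes. acc=0x4
Byte[14]=A8: continuation. acc=(acc<<6)|0x28=0x128
Byte[15]=91: continuation. acc=(acc<<6)|0x11=0x4A11
Completed: cp=U+4A11 (starts at byte 13)
Byte[16]=E2: 3-byte lead, need 2 cont bytes. acc=0x2
Byte[17]=8E: continuation. acc=(acc<<6)|0x0E=0x8E
Byte[18]=99: continuation. acc=(acc<<6)|0x19=0x2399
Completed: cp=U+2399 (starts at byte 16)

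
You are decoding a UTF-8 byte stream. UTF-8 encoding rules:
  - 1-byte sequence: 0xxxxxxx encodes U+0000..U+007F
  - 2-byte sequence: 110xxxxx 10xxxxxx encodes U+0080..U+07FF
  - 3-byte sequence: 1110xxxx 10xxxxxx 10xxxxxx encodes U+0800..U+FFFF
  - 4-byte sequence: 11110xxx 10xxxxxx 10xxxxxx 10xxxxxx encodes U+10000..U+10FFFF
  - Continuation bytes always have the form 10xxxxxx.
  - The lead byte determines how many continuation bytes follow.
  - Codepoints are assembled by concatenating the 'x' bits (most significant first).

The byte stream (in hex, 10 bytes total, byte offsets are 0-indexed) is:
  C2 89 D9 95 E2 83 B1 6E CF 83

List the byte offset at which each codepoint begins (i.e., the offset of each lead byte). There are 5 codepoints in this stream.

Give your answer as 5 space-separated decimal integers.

Byte[0]=C2: 2-byte lead, need 1 cont bytes. acc=0x2
Byte[1]=89: continuation. acc=(acc<<6)|0x09=0x89
Completed: cp=U+0089 (starts at byte 0)
Byte[2]=D9: 2-byte lead, need 1 cont bytes. acc=0x19
Byte[3]=95: continuation. acc=(acc<<6)|0x15=0x655
Completed: cp=U+0655 (starts at byte 2)
Byte[4]=E2: 3-byte lead, need 2 cont bytes. acc=0x2
Byte[5]=83: continuation. acc=(acc<<6)|0x03=0x83
Byte[6]=B1: continuation. acc=(acc<<6)|0x31=0x20F1
Completed: cp=U+20F1 (starts at byte 4)
Byte[7]=6E: 1-byte ASCII. cp=U+006E
Byte[8]=CF: 2-byte lead, need 1 cont bytes. acc=0xF
Byte[9]=83: continuation. acc=(acc<<6)|0x03=0x3C3
Completed: cp=U+03C3 (starts at byte 8)

Answer: 0 2 4 7 8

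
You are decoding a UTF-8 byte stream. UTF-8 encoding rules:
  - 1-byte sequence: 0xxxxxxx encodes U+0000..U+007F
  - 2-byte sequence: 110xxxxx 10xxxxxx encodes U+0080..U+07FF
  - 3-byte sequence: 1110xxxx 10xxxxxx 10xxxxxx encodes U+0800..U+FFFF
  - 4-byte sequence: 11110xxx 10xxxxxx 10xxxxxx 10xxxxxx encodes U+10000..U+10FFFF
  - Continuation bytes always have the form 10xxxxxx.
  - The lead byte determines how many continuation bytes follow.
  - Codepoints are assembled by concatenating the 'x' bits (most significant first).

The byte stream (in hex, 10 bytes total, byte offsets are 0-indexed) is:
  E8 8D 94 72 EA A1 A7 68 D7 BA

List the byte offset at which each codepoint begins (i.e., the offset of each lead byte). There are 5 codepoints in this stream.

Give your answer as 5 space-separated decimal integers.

Answer: 0 3 4 7 8

Derivation:
Byte[0]=E8: 3-byte lead, need 2 cont bytes. acc=0x8
Byte[1]=8D: continuation. acc=(acc<<6)|0x0D=0x20D
Byte[2]=94: continuation. acc=(acc<<6)|0x14=0x8354
Completed: cp=U+8354 (starts at byte 0)
Byte[3]=72: 1-byte ASCII. cp=U+0072
Byte[4]=EA: 3-byte lead, need 2 cont bytes. acc=0xA
Byte[5]=A1: continuation. acc=(acc<<6)|0x21=0x2A1
Byte[6]=A7: continuation. acc=(acc<<6)|0x27=0xA867
Completed: cp=U+A867 (starts at byte 4)
Byte[7]=68: 1-byte ASCII. cp=U+0068
Byte[8]=D7: 2-byte lead, need 1 cont bytes. acc=0x17
Byte[9]=BA: continuation. acc=(acc<<6)|0x3A=0x5FA
Completed: cp=U+05FA (starts at byte 8)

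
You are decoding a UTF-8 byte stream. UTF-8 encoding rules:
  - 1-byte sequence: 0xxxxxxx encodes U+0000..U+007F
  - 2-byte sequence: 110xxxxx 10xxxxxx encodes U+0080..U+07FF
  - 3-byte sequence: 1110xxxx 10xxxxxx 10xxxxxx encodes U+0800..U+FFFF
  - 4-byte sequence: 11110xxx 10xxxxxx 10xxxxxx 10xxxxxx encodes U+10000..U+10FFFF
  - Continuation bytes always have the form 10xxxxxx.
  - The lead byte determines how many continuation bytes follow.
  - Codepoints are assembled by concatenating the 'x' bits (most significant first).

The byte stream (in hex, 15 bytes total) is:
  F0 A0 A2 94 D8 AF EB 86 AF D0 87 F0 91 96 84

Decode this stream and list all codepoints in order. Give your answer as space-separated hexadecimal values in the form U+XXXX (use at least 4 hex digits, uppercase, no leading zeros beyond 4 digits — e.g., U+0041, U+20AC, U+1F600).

Answer: U+20894 U+062F U+B1AF U+0407 U+11584

Derivation:
Byte[0]=F0: 4-byte lead, need 3 cont bytes. acc=0x0
Byte[1]=A0: continuation. acc=(acc<<6)|0x20=0x20
Byte[2]=A2: continuation. acc=(acc<<6)|0x22=0x822
Byte[3]=94: continuation. acc=(acc<<6)|0x14=0x20894
Completed: cp=U+20894 (starts at byte 0)
Byte[4]=D8: 2-byte lead, need 1 cont bytes. acc=0x18
Byte[5]=AF: continuation. acc=(acc<<6)|0x2F=0x62F
Completed: cp=U+062F (starts at byte 4)
Byte[6]=EB: 3-byte lead, need 2 cont bytes. acc=0xB
Byte[7]=86: continuation. acc=(acc<<6)|0x06=0x2C6
Byte[8]=AF: continuation. acc=(acc<<6)|0x2F=0xB1AF
Completed: cp=U+B1AF (starts at byte 6)
Byte[9]=D0: 2-byte lead, need 1 cont bytes. acc=0x10
Byte[10]=87: continuation. acc=(acc<<6)|0x07=0x407
Completed: cp=U+0407 (starts at byte 9)
Byte[11]=F0: 4-byte lead, need 3 cont bytes. acc=0x0
Byte[12]=91: continuation. acc=(acc<<6)|0x11=0x11
Byte[13]=96: continuation. acc=(acc<<6)|0x16=0x456
Byte[14]=84: continuation. acc=(acc<<6)|0x04=0x11584
Completed: cp=U+11584 (starts at byte 11)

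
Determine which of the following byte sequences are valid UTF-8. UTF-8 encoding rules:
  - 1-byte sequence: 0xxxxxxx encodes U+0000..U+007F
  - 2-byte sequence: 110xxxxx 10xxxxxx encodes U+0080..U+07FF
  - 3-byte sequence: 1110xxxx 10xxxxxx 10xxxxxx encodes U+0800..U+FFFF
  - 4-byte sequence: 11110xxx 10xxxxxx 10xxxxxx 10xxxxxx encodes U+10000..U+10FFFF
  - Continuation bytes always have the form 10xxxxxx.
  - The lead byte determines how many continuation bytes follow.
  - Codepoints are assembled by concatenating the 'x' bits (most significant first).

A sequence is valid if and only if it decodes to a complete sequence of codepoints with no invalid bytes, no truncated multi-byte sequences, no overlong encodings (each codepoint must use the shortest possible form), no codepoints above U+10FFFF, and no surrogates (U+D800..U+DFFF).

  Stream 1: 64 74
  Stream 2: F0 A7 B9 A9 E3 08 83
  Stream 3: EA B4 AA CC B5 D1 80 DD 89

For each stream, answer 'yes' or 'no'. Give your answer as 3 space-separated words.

Stream 1: decodes cleanly. VALID
Stream 2: error at byte offset 5. INVALID
Stream 3: decodes cleanly. VALID

Answer: yes no yes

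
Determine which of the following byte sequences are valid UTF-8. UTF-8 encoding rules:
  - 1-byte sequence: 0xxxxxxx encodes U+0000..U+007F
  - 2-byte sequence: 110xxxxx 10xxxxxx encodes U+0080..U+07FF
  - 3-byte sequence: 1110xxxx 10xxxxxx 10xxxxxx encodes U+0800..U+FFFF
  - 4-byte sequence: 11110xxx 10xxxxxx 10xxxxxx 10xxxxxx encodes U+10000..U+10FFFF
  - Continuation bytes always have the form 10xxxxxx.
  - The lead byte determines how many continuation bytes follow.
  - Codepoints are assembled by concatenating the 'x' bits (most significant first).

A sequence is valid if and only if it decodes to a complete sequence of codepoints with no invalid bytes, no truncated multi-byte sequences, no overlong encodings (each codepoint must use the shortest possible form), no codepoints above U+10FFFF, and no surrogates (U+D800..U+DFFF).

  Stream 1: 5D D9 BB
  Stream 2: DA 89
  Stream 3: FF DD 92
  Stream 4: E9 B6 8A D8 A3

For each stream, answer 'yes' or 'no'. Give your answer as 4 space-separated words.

Stream 1: decodes cleanly. VALID
Stream 2: decodes cleanly. VALID
Stream 3: error at byte offset 0. INVALID
Stream 4: decodes cleanly. VALID

Answer: yes yes no yes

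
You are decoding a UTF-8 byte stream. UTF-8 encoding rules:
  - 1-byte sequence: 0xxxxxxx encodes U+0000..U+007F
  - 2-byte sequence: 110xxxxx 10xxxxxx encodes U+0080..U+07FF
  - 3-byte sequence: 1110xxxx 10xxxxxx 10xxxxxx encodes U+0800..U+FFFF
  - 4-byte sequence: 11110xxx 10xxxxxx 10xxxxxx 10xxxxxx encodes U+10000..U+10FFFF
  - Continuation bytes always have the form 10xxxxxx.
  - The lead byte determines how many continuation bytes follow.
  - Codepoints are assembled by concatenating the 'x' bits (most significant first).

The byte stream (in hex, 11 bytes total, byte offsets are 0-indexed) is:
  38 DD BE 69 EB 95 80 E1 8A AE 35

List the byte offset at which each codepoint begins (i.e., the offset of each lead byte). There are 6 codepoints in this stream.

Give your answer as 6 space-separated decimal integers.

Byte[0]=38: 1-byte ASCII. cp=U+0038
Byte[1]=DD: 2-byte lead, need 1 cont bytes. acc=0x1D
Byte[2]=BE: continuation. acc=(acc<<6)|0x3E=0x77E
Completed: cp=U+077E (starts at byte 1)
Byte[3]=69: 1-byte ASCII. cp=U+0069
Byte[4]=EB: 3-byte lead, need 2 cont bytes. acc=0xB
Byte[5]=95: continuation. acc=(acc<<6)|0x15=0x2D5
Byte[6]=80: continuation. acc=(acc<<6)|0x00=0xB540
Completed: cp=U+B540 (starts at byte 4)
Byte[7]=E1: 3-byte lead, need 2 cont bytes. acc=0x1
Byte[8]=8A: continuation. acc=(acc<<6)|0x0A=0x4A
Byte[9]=AE: continuation. acc=(acc<<6)|0x2E=0x12AE
Completed: cp=U+12AE (starts at byte 7)
Byte[10]=35: 1-byte ASCII. cp=U+0035

Answer: 0 1 3 4 7 10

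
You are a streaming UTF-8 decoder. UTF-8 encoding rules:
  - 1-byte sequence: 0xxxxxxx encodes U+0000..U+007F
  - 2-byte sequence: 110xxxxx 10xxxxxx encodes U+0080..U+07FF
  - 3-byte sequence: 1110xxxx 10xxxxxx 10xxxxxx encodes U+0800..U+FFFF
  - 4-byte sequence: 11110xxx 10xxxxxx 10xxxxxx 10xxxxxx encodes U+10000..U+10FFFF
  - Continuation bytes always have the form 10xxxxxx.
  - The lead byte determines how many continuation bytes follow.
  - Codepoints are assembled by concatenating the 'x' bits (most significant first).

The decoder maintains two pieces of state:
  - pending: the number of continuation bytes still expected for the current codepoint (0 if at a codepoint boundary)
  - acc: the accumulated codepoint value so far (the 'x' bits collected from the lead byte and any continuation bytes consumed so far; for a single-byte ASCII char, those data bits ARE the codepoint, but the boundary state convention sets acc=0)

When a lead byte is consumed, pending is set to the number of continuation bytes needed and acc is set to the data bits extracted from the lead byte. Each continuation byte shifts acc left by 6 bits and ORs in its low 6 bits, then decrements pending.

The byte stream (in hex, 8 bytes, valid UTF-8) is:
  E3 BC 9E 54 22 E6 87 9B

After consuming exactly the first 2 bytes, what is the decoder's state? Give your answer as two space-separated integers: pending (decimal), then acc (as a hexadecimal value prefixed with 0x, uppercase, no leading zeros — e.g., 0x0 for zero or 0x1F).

Answer: 1 0xFC

Derivation:
Byte[0]=E3: 3-byte lead. pending=2, acc=0x3
Byte[1]=BC: continuation. acc=(acc<<6)|0x3C=0xFC, pending=1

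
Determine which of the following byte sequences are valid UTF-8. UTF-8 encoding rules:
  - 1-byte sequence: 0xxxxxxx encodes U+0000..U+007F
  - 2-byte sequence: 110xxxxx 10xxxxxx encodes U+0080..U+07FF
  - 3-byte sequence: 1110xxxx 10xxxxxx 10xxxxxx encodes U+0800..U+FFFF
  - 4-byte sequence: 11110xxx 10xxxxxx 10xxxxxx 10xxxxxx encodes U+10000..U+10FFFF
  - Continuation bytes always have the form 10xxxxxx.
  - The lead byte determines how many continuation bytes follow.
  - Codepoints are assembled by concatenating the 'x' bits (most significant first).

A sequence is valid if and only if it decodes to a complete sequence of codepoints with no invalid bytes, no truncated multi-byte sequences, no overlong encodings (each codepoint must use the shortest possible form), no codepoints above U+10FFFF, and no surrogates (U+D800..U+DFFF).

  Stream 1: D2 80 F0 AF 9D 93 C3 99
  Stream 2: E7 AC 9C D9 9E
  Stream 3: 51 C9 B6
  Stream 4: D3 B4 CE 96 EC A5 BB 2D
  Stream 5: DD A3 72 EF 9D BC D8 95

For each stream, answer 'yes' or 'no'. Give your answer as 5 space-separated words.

Stream 1: decodes cleanly. VALID
Stream 2: decodes cleanly. VALID
Stream 3: decodes cleanly. VALID
Stream 4: decodes cleanly. VALID
Stream 5: decodes cleanly. VALID

Answer: yes yes yes yes yes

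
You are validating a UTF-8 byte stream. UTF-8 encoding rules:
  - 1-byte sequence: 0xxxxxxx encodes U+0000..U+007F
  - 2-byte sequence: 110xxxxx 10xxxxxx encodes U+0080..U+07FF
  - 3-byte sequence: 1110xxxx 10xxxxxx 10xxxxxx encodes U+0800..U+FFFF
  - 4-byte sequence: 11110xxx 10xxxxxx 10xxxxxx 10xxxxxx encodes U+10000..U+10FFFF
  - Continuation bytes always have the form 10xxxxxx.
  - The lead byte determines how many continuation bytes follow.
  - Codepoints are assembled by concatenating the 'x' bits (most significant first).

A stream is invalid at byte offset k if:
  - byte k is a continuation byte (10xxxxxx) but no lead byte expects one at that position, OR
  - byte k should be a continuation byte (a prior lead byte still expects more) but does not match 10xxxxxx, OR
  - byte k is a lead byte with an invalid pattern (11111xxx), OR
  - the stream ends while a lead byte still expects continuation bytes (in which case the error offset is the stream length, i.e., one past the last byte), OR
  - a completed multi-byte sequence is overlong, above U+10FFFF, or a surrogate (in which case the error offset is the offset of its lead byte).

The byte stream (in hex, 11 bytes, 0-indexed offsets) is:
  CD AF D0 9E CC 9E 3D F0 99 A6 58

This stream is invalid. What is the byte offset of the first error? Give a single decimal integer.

Answer: 10

Derivation:
Byte[0]=CD: 2-byte lead, need 1 cont bytes. acc=0xD
Byte[1]=AF: continuation. acc=(acc<<6)|0x2F=0x36F
Completed: cp=U+036F (starts at byte 0)
Byte[2]=D0: 2-byte lead, need 1 cont bytes. acc=0x10
Byte[3]=9E: continuation. acc=(acc<<6)|0x1E=0x41E
Completed: cp=U+041E (starts at byte 2)
Byte[4]=CC: 2-byte lead, need 1 cont bytes. acc=0xC
Byte[5]=9E: continuation. acc=(acc<<6)|0x1E=0x31E
Completed: cp=U+031E (starts at byte 4)
Byte[6]=3D: 1-byte ASCII. cp=U+003D
Byte[7]=F0: 4-byte lead, need 3 cont bytes. acc=0x0
Byte[8]=99: continuation. acc=(acc<<6)|0x19=0x19
Byte[9]=A6: continuation. acc=(acc<<6)|0x26=0x666
Byte[10]=58: expected 10xxxxxx continuation. INVALID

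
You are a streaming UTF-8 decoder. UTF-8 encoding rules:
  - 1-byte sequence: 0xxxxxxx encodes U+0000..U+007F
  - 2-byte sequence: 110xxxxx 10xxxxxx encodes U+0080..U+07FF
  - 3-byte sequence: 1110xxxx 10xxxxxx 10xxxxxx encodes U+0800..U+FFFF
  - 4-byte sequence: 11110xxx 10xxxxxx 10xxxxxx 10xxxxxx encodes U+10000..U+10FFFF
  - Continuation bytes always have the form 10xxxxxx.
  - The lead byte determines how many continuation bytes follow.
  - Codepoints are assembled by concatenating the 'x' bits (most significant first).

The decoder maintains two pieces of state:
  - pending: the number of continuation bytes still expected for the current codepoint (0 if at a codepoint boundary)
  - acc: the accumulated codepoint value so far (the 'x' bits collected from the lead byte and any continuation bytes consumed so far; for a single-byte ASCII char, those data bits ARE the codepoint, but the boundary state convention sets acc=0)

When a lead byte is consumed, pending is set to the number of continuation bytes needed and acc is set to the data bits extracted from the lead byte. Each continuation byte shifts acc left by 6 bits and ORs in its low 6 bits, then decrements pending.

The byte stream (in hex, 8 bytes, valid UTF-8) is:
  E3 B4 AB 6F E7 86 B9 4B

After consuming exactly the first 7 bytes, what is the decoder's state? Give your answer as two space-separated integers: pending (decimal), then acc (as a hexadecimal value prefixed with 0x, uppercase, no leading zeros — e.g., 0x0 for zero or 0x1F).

Answer: 0 0x71B9

Derivation:
Byte[0]=E3: 3-byte lead. pending=2, acc=0x3
Byte[1]=B4: continuation. acc=(acc<<6)|0x34=0xF4, pending=1
Byte[2]=AB: continuation. acc=(acc<<6)|0x2B=0x3D2B, pending=0
Byte[3]=6F: 1-byte. pending=0, acc=0x0
Byte[4]=E7: 3-byte lead. pending=2, acc=0x7
Byte[5]=86: continuation. acc=(acc<<6)|0x06=0x1C6, pending=1
Byte[6]=B9: continuation. acc=(acc<<6)|0x39=0x71B9, pending=0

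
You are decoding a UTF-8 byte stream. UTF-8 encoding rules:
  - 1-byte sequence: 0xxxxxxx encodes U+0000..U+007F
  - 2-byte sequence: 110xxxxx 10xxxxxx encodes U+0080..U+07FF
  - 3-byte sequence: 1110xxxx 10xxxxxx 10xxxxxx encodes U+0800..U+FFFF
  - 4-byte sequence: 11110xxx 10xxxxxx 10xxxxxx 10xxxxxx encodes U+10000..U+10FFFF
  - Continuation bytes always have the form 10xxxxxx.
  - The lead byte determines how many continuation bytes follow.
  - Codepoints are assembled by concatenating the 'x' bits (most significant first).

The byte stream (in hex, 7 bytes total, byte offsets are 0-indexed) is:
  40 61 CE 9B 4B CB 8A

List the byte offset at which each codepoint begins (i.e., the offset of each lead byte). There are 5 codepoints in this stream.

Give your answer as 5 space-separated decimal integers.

Byte[0]=40: 1-byte ASCII. cp=U+0040
Byte[1]=61: 1-byte ASCII. cp=U+0061
Byte[2]=CE: 2-byte lead, need 1 cont bytes. acc=0xE
Byte[3]=9B: continuation. acc=(acc<<6)|0x1B=0x39B
Completed: cp=U+039B (starts at byte 2)
Byte[4]=4B: 1-byte ASCII. cp=U+004B
Byte[5]=CB: 2-byte lead, need 1 cont bytes. acc=0xB
Byte[6]=8A: continuation. acc=(acc<<6)|0x0A=0x2CA
Completed: cp=U+02CA (starts at byte 5)

Answer: 0 1 2 4 5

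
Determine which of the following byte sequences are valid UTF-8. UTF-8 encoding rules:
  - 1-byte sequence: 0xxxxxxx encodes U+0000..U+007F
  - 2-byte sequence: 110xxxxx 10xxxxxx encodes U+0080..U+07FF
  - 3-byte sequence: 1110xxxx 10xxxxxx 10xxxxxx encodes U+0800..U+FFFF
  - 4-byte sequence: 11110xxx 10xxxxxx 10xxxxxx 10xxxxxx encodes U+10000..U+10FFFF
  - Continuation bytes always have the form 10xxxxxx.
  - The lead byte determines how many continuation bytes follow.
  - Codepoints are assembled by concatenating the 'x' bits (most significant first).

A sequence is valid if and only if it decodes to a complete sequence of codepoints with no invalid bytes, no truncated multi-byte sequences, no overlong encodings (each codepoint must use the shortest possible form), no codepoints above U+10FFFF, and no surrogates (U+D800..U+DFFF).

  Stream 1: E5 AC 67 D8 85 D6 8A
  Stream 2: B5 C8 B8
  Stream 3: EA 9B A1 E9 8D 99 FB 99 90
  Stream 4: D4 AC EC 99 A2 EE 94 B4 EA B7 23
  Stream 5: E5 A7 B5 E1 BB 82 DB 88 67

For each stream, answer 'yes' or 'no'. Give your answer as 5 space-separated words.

Stream 1: error at byte offset 2. INVALID
Stream 2: error at byte offset 0. INVALID
Stream 3: error at byte offset 6. INVALID
Stream 4: error at byte offset 10. INVALID
Stream 5: decodes cleanly. VALID

Answer: no no no no yes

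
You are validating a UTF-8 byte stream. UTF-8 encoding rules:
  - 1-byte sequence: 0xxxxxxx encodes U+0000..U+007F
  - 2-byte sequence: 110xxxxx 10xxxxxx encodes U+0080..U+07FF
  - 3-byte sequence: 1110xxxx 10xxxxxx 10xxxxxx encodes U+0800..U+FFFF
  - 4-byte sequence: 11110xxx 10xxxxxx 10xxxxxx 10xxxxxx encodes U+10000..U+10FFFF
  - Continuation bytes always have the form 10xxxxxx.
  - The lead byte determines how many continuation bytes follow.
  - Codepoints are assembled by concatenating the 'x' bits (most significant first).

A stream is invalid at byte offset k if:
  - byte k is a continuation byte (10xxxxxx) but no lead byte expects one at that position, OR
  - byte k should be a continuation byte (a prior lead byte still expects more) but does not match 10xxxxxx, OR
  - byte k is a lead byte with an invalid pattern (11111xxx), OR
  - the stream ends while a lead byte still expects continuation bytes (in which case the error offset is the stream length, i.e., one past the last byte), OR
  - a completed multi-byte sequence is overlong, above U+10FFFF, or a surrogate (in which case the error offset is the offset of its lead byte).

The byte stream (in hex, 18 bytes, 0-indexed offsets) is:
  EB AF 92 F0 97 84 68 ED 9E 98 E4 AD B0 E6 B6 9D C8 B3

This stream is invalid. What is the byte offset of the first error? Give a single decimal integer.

Answer: 6

Derivation:
Byte[0]=EB: 3-byte lead, need 2 cont bytes. acc=0xB
Byte[1]=AF: continuation. acc=(acc<<6)|0x2F=0x2EF
Byte[2]=92: continuation. acc=(acc<<6)|0x12=0xBBD2
Completed: cp=U+BBD2 (starts at byte 0)
Byte[3]=F0: 4-byte lead, need 3 cont bytes. acc=0x0
Byte[4]=97: continuation. acc=(acc<<6)|0x17=0x17
Byte[5]=84: continuation. acc=(acc<<6)|0x04=0x5C4
Byte[6]=68: expected 10xxxxxx continuation. INVALID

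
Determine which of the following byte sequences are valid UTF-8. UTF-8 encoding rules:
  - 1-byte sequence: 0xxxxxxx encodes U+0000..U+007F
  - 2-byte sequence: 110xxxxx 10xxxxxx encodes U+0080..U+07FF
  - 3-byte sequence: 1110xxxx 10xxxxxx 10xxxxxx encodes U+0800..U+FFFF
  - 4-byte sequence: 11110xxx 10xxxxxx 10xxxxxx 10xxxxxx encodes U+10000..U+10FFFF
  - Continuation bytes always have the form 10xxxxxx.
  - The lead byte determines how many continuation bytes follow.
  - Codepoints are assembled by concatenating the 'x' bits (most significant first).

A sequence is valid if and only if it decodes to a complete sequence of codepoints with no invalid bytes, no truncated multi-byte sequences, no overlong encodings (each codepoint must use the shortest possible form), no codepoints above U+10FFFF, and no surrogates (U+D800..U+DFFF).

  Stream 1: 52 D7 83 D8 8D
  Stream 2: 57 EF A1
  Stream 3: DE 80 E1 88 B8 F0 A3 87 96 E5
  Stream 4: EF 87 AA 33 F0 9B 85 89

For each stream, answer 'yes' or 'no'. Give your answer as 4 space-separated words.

Stream 1: decodes cleanly. VALID
Stream 2: error at byte offset 3. INVALID
Stream 3: error at byte offset 10. INVALID
Stream 4: decodes cleanly. VALID

Answer: yes no no yes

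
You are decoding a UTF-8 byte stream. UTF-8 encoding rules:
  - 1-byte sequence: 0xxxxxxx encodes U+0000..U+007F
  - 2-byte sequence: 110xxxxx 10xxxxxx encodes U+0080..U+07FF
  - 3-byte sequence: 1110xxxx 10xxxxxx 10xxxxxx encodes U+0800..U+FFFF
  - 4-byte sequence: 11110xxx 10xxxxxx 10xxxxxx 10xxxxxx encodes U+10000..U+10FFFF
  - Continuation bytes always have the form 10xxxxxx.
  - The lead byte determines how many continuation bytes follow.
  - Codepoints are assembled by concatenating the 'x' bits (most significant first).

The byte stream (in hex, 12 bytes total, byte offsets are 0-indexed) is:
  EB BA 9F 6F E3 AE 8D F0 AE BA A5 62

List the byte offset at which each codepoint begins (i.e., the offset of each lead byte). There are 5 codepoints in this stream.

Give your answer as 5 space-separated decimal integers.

Byte[0]=EB: 3-byte lead, need 2 cont bytes. acc=0xB
Byte[1]=BA: continuation. acc=(acc<<6)|0x3A=0x2FA
Byte[2]=9F: continuation. acc=(acc<<6)|0x1F=0xBE9F
Completed: cp=U+BE9F (starts at byte 0)
Byte[3]=6F: 1-byte ASCII. cp=U+006F
Byte[4]=E3: 3-byte lead, need 2 cont bytes. acc=0x3
Byte[5]=AE: continuation. acc=(acc<<6)|0x2E=0xEE
Byte[6]=8D: continuation. acc=(acc<<6)|0x0D=0x3B8D
Completed: cp=U+3B8D (starts at byte 4)
Byte[7]=F0: 4-byte lead, need 3 cont bytes. acc=0x0
Byte[8]=AE: continuation. acc=(acc<<6)|0x2E=0x2E
Byte[9]=BA: continuation. acc=(acc<<6)|0x3A=0xBBA
Byte[10]=A5: continuation. acc=(acc<<6)|0x25=0x2EEA5
Completed: cp=U+2EEA5 (starts at byte 7)
Byte[11]=62: 1-byte ASCII. cp=U+0062

Answer: 0 3 4 7 11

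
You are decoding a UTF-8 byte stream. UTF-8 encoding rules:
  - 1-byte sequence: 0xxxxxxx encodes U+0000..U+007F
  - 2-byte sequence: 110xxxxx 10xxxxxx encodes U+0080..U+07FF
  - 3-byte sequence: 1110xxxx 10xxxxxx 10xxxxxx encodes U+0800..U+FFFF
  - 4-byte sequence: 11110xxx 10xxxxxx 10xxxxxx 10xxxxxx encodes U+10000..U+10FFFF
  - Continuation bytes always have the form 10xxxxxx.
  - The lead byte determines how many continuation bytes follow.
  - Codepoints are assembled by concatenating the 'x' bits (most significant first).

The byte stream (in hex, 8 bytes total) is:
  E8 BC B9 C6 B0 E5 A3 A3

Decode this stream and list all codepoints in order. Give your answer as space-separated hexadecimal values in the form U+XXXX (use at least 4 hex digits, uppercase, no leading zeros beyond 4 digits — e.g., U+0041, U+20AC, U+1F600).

Byte[0]=E8: 3-byte lead, need 2 cont bytes. acc=0x8
Byte[1]=BC: continuation. acc=(acc<<6)|0x3C=0x23C
Byte[2]=B9: continuation. acc=(acc<<6)|0x39=0x8F39
Completed: cp=U+8F39 (starts at byte 0)
Byte[3]=C6: 2-byte lead, need 1 cont bytes. acc=0x6
Byte[4]=B0: continuation. acc=(acc<<6)|0x30=0x1B0
Completed: cp=U+01B0 (starts at byte 3)
Byte[5]=E5: 3-byte lead, need 2 cont bytes. acc=0x5
Byte[6]=A3: continuation. acc=(acc<<6)|0x23=0x163
Byte[7]=A3: continuation. acc=(acc<<6)|0x23=0x58E3
Completed: cp=U+58E3 (starts at byte 5)

Answer: U+8F39 U+01B0 U+58E3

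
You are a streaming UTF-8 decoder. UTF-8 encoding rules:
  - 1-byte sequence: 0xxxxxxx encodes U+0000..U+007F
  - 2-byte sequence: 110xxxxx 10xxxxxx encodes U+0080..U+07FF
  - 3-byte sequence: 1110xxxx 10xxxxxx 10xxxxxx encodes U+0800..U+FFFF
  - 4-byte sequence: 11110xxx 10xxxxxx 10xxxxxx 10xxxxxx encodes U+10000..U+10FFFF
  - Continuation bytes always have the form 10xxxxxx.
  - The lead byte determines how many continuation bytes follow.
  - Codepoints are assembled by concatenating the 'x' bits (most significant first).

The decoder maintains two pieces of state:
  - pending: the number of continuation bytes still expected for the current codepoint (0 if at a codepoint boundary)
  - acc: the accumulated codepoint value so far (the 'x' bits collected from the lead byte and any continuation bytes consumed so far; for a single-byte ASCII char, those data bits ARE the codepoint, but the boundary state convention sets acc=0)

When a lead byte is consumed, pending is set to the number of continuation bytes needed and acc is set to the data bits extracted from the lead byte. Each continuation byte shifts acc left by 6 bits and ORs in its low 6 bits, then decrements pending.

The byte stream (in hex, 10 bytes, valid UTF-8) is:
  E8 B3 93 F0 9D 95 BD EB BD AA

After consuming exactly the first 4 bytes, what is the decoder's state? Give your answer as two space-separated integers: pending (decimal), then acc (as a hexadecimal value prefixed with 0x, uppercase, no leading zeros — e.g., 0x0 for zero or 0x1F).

Byte[0]=E8: 3-byte lead. pending=2, acc=0x8
Byte[1]=B3: continuation. acc=(acc<<6)|0x33=0x233, pending=1
Byte[2]=93: continuation. acc=(acc<<6)|0x13=0x8CD3, pending=0
Byte[3]=F0: 4-byte lead. pending=3, acc=0x0

Answer: 3 0x0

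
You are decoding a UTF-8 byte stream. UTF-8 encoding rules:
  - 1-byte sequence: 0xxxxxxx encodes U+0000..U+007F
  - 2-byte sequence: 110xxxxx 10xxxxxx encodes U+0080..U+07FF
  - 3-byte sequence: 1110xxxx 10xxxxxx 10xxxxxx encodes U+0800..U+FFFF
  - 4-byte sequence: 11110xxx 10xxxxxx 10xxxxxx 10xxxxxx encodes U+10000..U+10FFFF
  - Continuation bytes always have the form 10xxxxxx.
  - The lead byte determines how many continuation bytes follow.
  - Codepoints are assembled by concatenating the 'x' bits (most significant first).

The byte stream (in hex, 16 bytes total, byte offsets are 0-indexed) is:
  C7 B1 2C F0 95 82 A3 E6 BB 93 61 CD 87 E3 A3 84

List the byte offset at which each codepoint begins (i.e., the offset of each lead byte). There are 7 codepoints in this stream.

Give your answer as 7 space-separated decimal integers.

Answer: 0 2 3 7 10 11 13

Derivation:
Byte[0]=C7: 2-byte lead, need 1 cont bytes. acc=0x7
Byte[1]=B1: continuation. acc=(acc<<6)|0x31=0x1F1
Completed: cp=U+01F1 (starts at byte 0)
Byte[2]=2C: 1-byte ASCII. cp=U+002C
Byte[3]=F0: 4-byte lead, need 3 cont bytes. acc=0x0
Byte[4]=95: continuation. acc=(acc<<6)|0x15=0x15
Byte[5]=82: continuation. acc=(acc<<6)|0x02=0x542
Byte[6]=A3: continuation. acc=(acc<<6)|0x23=0x150A3
Completed: cp=U+150A3 (starts at byte 3)
Byte[7]=E6: 3-byte lead, need 2 cont bytes. acc=0x6
Byte[8]=BB: continuation. acc=(acc<<6)|0x3B=0x1BB
Byte[9]=93: continuation. acc=(acc<<6)|0x13=0x6ED3
Completed: cp=U+6ED3 (starts at byte 7)
Byte[10]=61: 1-byte ASCII. cp=U+0061
Byte[11]=CD: 2-byte lead, need 1 cont bytes. acc=0xD
Byte[12]=87: continuation. acc=(acc<<6)|0x07=0x347
Completed: cp=U+0347 (starts at byte 11)
Byte[13]=E3: 3-byte lead, need 2 cont bytes. acc=0x3
Byte[14]=A3: continuation. acc=(acc<<6)|0x23=0xE3
Byte[15]=84: continuation. acc=(acc<<6)|0x04=0x38C4
Completed: cp=U+38C4 (starts at byte 13)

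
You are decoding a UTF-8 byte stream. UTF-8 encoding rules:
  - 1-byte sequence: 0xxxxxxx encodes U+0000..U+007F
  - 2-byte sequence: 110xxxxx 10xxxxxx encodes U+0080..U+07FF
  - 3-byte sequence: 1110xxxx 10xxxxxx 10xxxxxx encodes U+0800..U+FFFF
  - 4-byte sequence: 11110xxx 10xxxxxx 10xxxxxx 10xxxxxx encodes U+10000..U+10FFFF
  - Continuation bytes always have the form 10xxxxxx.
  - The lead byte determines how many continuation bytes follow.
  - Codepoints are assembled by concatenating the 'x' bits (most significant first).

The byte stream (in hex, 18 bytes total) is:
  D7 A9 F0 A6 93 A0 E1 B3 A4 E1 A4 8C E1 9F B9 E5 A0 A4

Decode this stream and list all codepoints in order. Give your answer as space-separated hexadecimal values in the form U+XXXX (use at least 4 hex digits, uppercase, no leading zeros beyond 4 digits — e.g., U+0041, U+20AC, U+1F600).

Answer: U+05E9 U+264E0 U+1CE4 U+190C U+17F9 U+5824

Derivation:
Byte[0]=D7: 2-byte lead, need 1 cont bytes. acc=0x17
Byte[1]=A9: continuation. acc=(acc<<6)|0x29=0x5E9
Completed: cp=U+05E9 (starts at byte 0)
Byte[2]=F0: 4-byte lead, need 3 cont bytes. acc=0x0
Byte[3]=A6: continuation. acc=(acc<<6)|0x26=0x26
Byte[4]=93: continuation. acc=(acc<<6)|0x13=0x993
Byte[5]=A0: continuation. acc=(acc<<6)|0x20=0x264E0
Completed: cp=U+264E0 (starts at byte 2)
Byte[6]=E1: 3-byte lead, need 2 cont bytes. acc=0x1
Byte[7]=B3: continuation. acc=(acc<<6)|0x33=0x73
Byte[8]=A4: continuation. acc=(acc<<6)|0x24=0x1CE4
Completed: cp=U+1CE4 (starts at byte 6)
Byte[9]=E1: 3-byte lead, need 2 cont bytes. acc=0x1
Byte[10]=A4: continuation. acc=(acc<<6)|0x24=0x64
Byte[11]=8C: continuation. acc=(acc<<6)|0x0C=0x190C
Completed: cp=U+190C (starts at byte 9)
Byte[12]=E1: 3-byte lead, need 2 cont bytes. acc=0x1
Byte[13]=9F: continuation. acc=(acc<<6)|0x1F=0x5F
Byte[14]=B9: continuation. acc=(acc<<6)|0x39=0x17F9
Completed: cp=U+17F9 (starts at byte 12)
Byte[15]=E5: 3-byte lead, need 2 cont bytes. acc=0x5
Byte[16]=A0: continuation. acc=(acc<<6)|0x20=0x160
Byte[17]=A4: continuation. acc=(acc<<6)|0x24=0x5824
Completed: cp=U+5824 (starts at byte 15)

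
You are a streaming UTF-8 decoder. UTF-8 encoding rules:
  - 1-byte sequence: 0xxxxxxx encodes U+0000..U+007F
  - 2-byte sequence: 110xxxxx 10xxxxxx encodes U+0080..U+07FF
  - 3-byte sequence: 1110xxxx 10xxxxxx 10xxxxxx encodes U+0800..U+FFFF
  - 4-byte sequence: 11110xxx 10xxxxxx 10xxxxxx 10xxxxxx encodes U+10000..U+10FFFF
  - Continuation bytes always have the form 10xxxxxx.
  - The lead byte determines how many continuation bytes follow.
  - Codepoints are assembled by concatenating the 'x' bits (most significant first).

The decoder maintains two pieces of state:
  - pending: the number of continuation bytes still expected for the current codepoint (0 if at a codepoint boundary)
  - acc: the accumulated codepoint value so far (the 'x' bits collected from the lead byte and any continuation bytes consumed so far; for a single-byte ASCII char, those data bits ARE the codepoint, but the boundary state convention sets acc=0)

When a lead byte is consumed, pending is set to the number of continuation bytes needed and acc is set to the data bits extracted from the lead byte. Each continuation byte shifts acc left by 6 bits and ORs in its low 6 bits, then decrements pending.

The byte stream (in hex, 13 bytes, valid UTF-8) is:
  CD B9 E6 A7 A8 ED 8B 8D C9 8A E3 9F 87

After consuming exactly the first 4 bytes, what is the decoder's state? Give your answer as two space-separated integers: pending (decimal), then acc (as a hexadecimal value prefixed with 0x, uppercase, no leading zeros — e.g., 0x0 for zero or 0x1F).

Byte[0]=CD: 2-byte lead. pending=1, acc=0xD
Byte[1]=B9: continuation. acc=(acc<<6)|0x39=0x379, pending=0
Byte[2]=E6: 3-byte lead. pending=2, acc=0x6
Byte[3]=A7: continuation. acc=(acc<<6)|0x27=0x1A7, pending=1

Answer: 1 0x1A7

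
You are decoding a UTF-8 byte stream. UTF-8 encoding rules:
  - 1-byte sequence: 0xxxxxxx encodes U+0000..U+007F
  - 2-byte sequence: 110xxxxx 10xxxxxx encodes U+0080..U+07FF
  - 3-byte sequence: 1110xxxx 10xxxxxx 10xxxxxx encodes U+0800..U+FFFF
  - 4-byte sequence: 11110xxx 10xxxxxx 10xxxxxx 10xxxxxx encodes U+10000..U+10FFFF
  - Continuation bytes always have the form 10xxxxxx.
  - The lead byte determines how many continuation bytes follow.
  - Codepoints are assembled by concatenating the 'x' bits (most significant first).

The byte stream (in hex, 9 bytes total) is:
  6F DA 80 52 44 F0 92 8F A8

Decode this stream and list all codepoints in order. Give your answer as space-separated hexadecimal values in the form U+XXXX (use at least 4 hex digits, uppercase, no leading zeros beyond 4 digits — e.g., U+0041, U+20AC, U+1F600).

Answer: U+006F U+0680 U+0052 U+0044 U+123E8

Derivation:
Byte[0]=6F: 1-byte ASCII. cp=U+006F
Byte[1]=DA: 2-byte lead, need 1 cont bytes. acc=0x1A
Byte[2]=80: continuation. acc=(acc<<6)|0x00=0x680
Completed: cp=U+0680 (starts at byte 1)
Byte[3]=52: 1-byte ASCII. cp=U+0052
Byte[4]=44: 1-byte ASCII. cp=U+0044
Byte[5]=F0: 4-byte lead, need 3 cont bytes. acc=0x0
Byte[6]=92: continuation. acc=(acc<<6)|0x12=0x12
Byte[7]=8F: continuation. acc=(acc<<6)|0x0F=0x48F
Byte[8]=A8: continuation. acc=(acc<<6)|0x28=0x123E8
Completed: cp=U+123E8 (starts at byte 5)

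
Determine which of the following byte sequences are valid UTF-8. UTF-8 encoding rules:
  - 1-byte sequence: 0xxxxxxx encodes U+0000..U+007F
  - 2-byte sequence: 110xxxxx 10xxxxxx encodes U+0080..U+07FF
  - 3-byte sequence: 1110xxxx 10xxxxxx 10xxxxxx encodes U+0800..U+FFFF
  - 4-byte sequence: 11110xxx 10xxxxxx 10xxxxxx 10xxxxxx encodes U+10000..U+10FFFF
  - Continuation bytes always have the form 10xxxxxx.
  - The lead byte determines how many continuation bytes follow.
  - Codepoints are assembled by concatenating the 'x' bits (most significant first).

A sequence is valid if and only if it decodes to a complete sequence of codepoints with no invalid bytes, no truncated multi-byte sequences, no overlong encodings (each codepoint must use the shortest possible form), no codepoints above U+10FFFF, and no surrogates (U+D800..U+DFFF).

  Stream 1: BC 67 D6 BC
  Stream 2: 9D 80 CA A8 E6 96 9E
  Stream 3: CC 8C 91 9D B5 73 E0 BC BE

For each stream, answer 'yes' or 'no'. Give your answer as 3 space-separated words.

Stream 1: error at byte offset 0. INVALID
Stream 2: error at byte offset 0. INVALID
Stream 3: error at byte offset 2. INVALID

Answer: no no no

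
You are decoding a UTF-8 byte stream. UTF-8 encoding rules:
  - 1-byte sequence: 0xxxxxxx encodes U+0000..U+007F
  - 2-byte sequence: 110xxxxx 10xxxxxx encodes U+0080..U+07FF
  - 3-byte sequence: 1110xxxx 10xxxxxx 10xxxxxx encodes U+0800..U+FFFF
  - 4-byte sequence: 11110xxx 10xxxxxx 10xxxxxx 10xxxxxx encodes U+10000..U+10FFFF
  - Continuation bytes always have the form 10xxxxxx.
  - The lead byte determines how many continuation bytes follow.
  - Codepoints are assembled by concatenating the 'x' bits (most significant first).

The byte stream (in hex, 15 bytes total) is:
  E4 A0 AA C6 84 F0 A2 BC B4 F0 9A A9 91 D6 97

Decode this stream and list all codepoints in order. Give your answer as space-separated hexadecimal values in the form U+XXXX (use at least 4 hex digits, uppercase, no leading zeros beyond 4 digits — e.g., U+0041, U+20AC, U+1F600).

Byte[0]=E4: 3-byte lead, need 2 cont bytes. acc=0x4
Byte[1]=A0: continuation. acc=(acc<<6)|0x20=0x120
Byte[2]=AA: continuation. acc=(acc<<6)|0x2A=0x482A
Completed: cp=U+482A (starts at byte 0)
Byte[3]=C6: 2-byte lead, need 1 cont bytes. acc=0x6
Byte[4]=84: continuation. acc=(acc<<6)|0x04=0x184
Completed: cp=U+0184 (starts at byte 3)
Byte[5]=F0: 4-byte lead, need 3 cont bytes. acc=0x0
Byte[6]=A2: continuation. acc=(acc<<6)|0x22=0x22
Byte[7]=BC: continuation. acc=(acc<<6)|0x3C=0x8BC
Byte[8]=B4: continuation. acc=(acc<<6)|0x34=0x22F34
Completed: cp=U+22F34 (starts at byte 5)
Byte[9]=F0: 4-byte lead, need 3 cont bytes. acc=0x0
Byte[10]=9A: continuation. acc=(acc<<6)|0x1A=0x1A
Byte[11]=A9: continuation. acc=(acc<<6)|0x29=0x6A9
Byte[12]=91: continuation. acc=(acc<<6)|0x11=0x1AA51
Completed: cp=U+1AA51 (starts at byte 9)
Byte[13]=D6: 2-byte lead, need 1 cont bytes. acc=0x16
Byte[14]=97: continuation. acc=(acc<<6)|0x17=0x597
Completed: cp=U+0597 (starts at byte 13)

Answer: U+482A U+0184 U+22F34 U+1AA51 U+0597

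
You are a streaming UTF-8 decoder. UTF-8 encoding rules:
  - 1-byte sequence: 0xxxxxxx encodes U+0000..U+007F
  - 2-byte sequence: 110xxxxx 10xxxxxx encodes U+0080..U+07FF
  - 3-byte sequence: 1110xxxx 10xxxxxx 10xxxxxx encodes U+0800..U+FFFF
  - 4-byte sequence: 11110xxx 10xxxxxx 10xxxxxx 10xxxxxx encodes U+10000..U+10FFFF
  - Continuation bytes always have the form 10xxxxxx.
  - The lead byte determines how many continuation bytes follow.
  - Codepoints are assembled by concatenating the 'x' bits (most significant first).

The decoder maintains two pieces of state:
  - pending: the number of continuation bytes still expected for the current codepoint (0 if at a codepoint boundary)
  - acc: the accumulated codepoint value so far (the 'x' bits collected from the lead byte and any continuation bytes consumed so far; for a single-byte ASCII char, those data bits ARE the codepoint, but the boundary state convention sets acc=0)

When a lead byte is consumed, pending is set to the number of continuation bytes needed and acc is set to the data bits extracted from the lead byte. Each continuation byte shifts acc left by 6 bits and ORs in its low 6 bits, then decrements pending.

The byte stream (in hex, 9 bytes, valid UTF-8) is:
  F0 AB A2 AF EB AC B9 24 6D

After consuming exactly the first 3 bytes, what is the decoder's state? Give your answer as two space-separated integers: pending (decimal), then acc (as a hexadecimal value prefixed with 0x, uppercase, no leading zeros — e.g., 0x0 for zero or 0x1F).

Answer: 1 0xAE2

Derivation:
Byte[0]=F0: 4-byte lead. pending=3, acc=0x0
Byte[1]=AB: continuation. acc=(acc<<6)|0x2B=0x2B, pending=2
Byte[2]=A2: continuation. acc=(acc<<6)|0x22=0xAE2, pending=1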